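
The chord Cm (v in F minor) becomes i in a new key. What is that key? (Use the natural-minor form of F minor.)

C minor

The numeral i denotes a minor triad on scale degree 1. With C on degree 1, the tonic of the new key is C.
Degree 1 carries a minor triad in minor keys, so the destination is C minor.
Check: the diatonic triads of C minor (natural minor) are Cm (i), Ddim (ii°), Eb (III), Fm (iv), Gm (v), Ab (VI), Bb (VII) — Cm is indeed i.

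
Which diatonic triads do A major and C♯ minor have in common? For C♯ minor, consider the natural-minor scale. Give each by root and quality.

A, C♯m, E, F♯m

Triads in A major: A major (I), B minor (ii), C♯ minor (iii), D major (IV), E major (V), F♯ minor (vi), G♯ diminished (vii°).
Triads in C♯ minor (natural minor): C♯ minor (i), D♯ diminished (ii°), E major (III), F♯ minor (iv), G♯ minor (v), A major (VI), B major (VII).
Shared triads with their functions: A major (I in A major, VI in C♯ minor); C♯ minor (iii in A major, i in C♯ minor); E major (V in A major, III in C♯ minor); F♯ minor (vi in A major, iv in C♯ minor).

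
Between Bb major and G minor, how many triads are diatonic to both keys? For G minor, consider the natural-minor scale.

7

Diatonic triads of Bb major: Bb (I), Cm (ii), Dm (iii), Eb (IV), F (V), Gm (vi), Adim (vii°).
Diatonic triads of G minor (natural minor): Gm (i), Adim (ii°), Bb (III), Cm (iv), Dm (v), Eb (VI), F (VII).
Matching root and quality in both lists: Bb, Cm, Dm, Eb, F, Gm, Adim.
That gives 7 common triads.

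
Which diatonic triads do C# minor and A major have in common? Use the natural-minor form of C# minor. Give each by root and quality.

Triads in C# minor (natural minor): C# minor (i), D# diminished (ii°), E major (III), F# minor (iv), G# minor (v), A major (VI), B major (VII).
Triads in A major: A major (I), B minor (ii), C# minor (iii), D major (IV), E major (V), F# minor (vi), G# diminished (vii°).
Shared triads with their functions: C# minor (i in C# minor, iii in A major); E major (III in C# minor, V in A major); F# minor (iv in C# minor, vi in A major); A major (VI in C# minor, I in A major).

C#m, E, F#m, A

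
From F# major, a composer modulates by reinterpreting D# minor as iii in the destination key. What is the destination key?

B major

The numeral iii denotes a minor triad on scale degree 3. With D# on degree 3, the tonic of the new key is B.
Degree 3 carries a minor triad in major keys, so the destination is B major.
Check: the diatonic triads of B major are B (I), C#m (ii), D#m (iii), E (IV), F# (V), G#m (vi), A#dim (vii°) — D# minor is indeed iii.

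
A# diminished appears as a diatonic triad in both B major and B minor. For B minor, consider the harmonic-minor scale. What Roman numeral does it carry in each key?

vii° in B major; vii° in B minor

The scale of B major is B C# D# E F# G# A#; A# is degree 7, and the triad built there (A#-C#-E) is diminished, so it is vii°.
The scale of B minor (harmonic minor) is B C# D E F# G A#; A# is degree 7, and the triad built there (A#-C#-E) is diminished, so it is vii°.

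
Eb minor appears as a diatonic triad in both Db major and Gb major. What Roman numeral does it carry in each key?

The scale of Db major is Db Eb F Gb Ab Bb C; Eb is degree 2, and the triad built there (Eb-Gb-Bb) is minor, so it is ii.
The scale of Gb major is Gb Ab Bb Cb Db Eb F; Eb is degree 6, and the triad built there (Eb-Gb-Bb) is minor, so it is vi.

ii in Db major; vi in Gb major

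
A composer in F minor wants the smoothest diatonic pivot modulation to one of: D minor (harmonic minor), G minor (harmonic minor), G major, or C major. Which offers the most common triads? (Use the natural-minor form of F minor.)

Triads of F minor (natural minor): Fm (i), Gdim (ii°), Ab (III), Bbm (iv), Cm (v), Db (VI), Eb (VII).
D minor (harmonic minor) shares 0: none.
G minor (harmonic minor) shares 2: Cm, Eb.
G major shares 0: none.
C major shares 0: none.
The most common triads (2) are shared with G minor.

G minor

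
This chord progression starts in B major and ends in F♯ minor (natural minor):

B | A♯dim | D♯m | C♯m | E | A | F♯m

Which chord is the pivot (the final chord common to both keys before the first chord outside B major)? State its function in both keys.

E — IV in B major, VII in F♯ minor

Chords diatonic to B major: B, C♯m, D♯m, E, F♯, G♯m, A♯dim.
Reading the progression, the first chord not in that set is A, so the modulation leaves B major there.
The chord immediately before A is E, which is diatonic to both keys: IV in B major and VII in F♯ minor.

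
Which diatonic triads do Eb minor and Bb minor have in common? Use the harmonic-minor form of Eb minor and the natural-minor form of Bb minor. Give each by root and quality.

Ebm

Triads in Eb minor (harmonic minor): Ebm (i), Fdim (ii°), Gbaug (III+), Abm (iv), Bb (V), Cb (VI), Ddim (vii°).
Triads in Bb minor (natural minor): Bbm (i), Cdim (ii°), Db (III), Ebm (iv), Fm (v), Gb (VI), Ab (VII).
Shared triads with their functions: Ebm (i in Eb minor, iv in Bb minor).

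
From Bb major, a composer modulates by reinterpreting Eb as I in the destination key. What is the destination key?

Eb major

The numeral I denotes a major triad on scale degree 1. With Eb on degree 1, the tonic of the new key is Eb.
Degree 1 carries a major triad in major keys, so the destination is Eb major.
Check: the diatonic triads of Eb major are Eb (I), Fm (ii), Gm (iii), Ab (IV), Bb (V), Cm (vi), Ddim (vii°) — Eb is indeed I.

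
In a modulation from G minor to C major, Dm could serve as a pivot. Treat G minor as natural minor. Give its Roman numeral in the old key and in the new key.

v in G minor; ii in C major

The scale of G minor (natural minor) is G A Bb C D Eb F; D is degree 5, and the triad built there (D-F-A) is minor, so it is v.
The scale of C major is C D E F G A B; D is degree 2, and the triad built there (D-F-A) is minor, so it is ii.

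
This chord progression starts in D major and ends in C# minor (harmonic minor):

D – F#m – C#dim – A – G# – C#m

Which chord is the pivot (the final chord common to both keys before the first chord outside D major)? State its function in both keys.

A — V in D major, VI in C# minor

Chords diatonic to D major: D, Em, F#m, G, A, Bm, C#dim.
Reading the progression, the first chord not in that set is G#, so the modulation leaves D major there.
The chord immediately before G# is A, which is diatonic to both keys: V in D major and VI in C# minor.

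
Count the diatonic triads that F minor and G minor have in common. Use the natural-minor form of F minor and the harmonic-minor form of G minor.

2

Diatonic triads of F minor (natural minor): Fm (i), Gdim (ii°), Ab (III), Bbm (iv), Cm (v), Db (VI), Eb (VII).
Diatonic triads of G minor (harmonic minor): Gm (i), Adim (ii°), Bbaug (III+), Cm (iv), D (V), Eb (VI), F#dim (vii°).
Matching root and quality in both lists: Cm, Eb.
That gives 2 common triads.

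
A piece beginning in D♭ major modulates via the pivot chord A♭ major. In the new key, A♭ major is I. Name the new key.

The numeral I denotes a major triad on scale degree 1. With A♭ on degree 1, the tonic of the new key is A♭.
Degree 1 carries a major triad in major keys, so the destination is A♭ major.
Check: the diatonic triads of A♭ major are A♭ (I), B♭m (ii), Cm (iii), D♭ (IV), E♭ (V), Fm (vi), Gdim (vii°) — A♭ major is indeed I.

A♭ major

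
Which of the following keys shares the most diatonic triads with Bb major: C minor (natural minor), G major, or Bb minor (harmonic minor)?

C minor

Triads of Bb major: Bb major (I), C minor (ii), D minor (iii), Eb major (IV), F major (V), G minor (vi), A diminished (vii°).
C minor (natural minor) shares 4: Bb, Cm, Eb, Gm.
G major shares 0: none.
Bb minor (harmonic minor) shares 2: F, Adim.
The most common triads (4) are shared with C minor.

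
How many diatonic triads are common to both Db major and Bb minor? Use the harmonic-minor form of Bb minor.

Diatonic triads of Db major: Db major (I), Eb minor (ii), F minor (iii), Gb major (IV), Ab major (V), Bb minor (vi), C diminished (vii°).
Diatonic triads of Bb minor (harmonic minor): Bb minor (i), C diminished (ii°), Db augmented (III+), Eb minor (iv), F major (V), Gb major (VI), A diminished (vii°).
Matching root and quality in both lists: Eb minor, Gb major, Bb minor, C diminished.
That gives 4 common triads.

4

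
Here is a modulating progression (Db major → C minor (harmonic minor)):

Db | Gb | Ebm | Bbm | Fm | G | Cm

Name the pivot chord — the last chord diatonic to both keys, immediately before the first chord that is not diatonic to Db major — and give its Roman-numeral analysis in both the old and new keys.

Fm — iii in Db major, iv in C minor

Chords diatonic to Db major: Db, Ebm, Fm, Gb, Ab, Bbm, Cdim.
Reading the progression, the first chord not in that set is G, so the modulation leaves Db major there.
The chord immediately before G is Fm, which is diatonic to both keys: iii in Db major and iv in C minor.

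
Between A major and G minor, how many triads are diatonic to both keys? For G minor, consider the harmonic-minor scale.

Diatonic triads of A major: A (I), Bm (ii), C#m (iii), D (IV), E (V), F#m (vi), G#dim (vii°).
Diatonic triads of G minor (harmonic minor): Gm (i), Adim (ii°), Bbaug (III+), Cm (iv), D (V), Eb (VI), F#dim (vii°).
Matching root and quality in both lists: D.
That gives 1 common triad.

1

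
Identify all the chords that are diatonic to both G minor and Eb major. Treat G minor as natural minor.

Gm, Bb, Cm, Eb

Triads in G minor (natural minor): Gm (i), Adim (ii°), Bb (III), Cm (iv), Dm (v), Eb (VI), F (VII).
Triads in Eb major: Eb (I), Fm (ii), Gm (iii), Ab (IV), Bb (V), Cm (vi), Ddim (vii°).
Shared triads with their functions: Gm (i in G minor, iii in Eb major); Bb (III in G minor, V in Eb major); Cm (iv in G minor, vi in Eb major); Eb (VI in G minor, I in Eb major).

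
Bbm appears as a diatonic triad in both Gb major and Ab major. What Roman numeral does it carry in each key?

iii in Gb major; ii in Ab major

The scale of Gb major is Gb Ab Bb Cb Db Eb F; Bb is degree 3, and the triad built there (Bb-Db-F) is minor, so it is iii.
The scale of Ab major is Ab Bb C Db Eb F G; Bb is degree 2, and the triad built there (Bb-Db-F) is minor, so it is ii.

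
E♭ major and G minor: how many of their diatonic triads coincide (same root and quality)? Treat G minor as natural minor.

Diatonic triads of E♭ major: E♭ (I), Fm (ii), Gm (iii), A♭ (IV), B♭ (V), Cm (vi), Ddim (vii°).
Diatonic triads of G minor (natural minor): Gm (i), Adim (ii°), B♭ (III), Cm (iv), Dm (v), E♭ (VI), F (VII).
Matching root and quality in both lists: E♭, Gm, B♭, Cm.
That gives 4 common triads.

4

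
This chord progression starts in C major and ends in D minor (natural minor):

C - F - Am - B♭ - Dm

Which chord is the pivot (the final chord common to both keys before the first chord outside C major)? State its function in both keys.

Am — vi in C major, v in D minor

Chords diatonic to C major: C, Dm, Em, F, G, Am, Bdim.
Reading the progression, the first chord not in that set is B♭, so the modulation leaves C major there.
The chord immediately before B♭ is Am, which is diatonic to both keys: vi in C major and v in D minor.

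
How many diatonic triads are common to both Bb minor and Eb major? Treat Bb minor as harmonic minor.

Diatonic triads of Bb minor (harmonic minor): Bbm (i), Cdim (ii°), Dbaug (III+), Ebm (iv), F (V), Gb (VI), Adim (vii°).
Diatonic triads of Eb major: Eb (I), Fm (ii), Gm (iii), Ab (IV), Bb (V), Cm (vi), Ddim (vii°).
No triad has the same root and quality in both keys.

0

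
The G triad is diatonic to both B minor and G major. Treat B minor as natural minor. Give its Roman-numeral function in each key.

The scale of B minor (natural minor) is B C♯ D E F♯ G A; G is degree 6, and the triad built there (G-B-D) is major, so it is VI.
The scale of G major is G A B C D E F♯; G is degree 1, and the triad built there (G-B-D) is major, so it is I.

VI in B minor; I in G major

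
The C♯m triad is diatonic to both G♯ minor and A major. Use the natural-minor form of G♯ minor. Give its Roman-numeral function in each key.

The scale of G♯ minor (natural minor) is G♯ A♯ B C♯ D♯ E F♯; C♯ is degree 4, and the triad built there (C♯-E-G♯) is minor, so it is iv.
The scale of A major is A B C♯ D E F♯ G♯; C♯ is degree 3, and the triad built there (C♯-E-G♯) is minor, so it is iii.

iv in G♯ minor; iii in A major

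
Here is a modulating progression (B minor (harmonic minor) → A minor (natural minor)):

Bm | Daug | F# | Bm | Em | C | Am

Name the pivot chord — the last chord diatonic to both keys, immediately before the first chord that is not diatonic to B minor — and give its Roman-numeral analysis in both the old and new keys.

Chords diatonic to B minor: Bm, C#dim, Daug, Em, F#, G, A#dim.
Reading the progression, the first chord not in that set is C, so the modulation leaves B minor there.
The chord immediately before C is Em, which is diatonic to both keys: iv in B minor and v in A minor.

Em — iv in B minor, v in A minor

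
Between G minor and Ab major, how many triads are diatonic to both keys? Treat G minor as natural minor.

Diatonic triads of G minor (natural minor): G minor (i), A diminished (ii°), Bb major (III), C minor (iv), D minor (v), Eb major (VI), F major (VII).
Diatonic triads of Ab major: Ab major (I), Bb minor (ii), C minor (iii), Db major (IV), Eb major (V), F minor (vi), G diminished (vii°).
Matching root and quality in both lists: C minor, Eb major.
That gives 2 common triads.

2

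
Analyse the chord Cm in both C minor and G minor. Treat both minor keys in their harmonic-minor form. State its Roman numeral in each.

The scale of C minor (harmonic minor) is C D Eb F G Ab B; C is degree 1, and the triad built there (C-Eb-G) is minor, so it is i.
The scale of G minor (harmonic minor) is G A Bb C D Eb F#; C is degree 4, and the triad built there (C-Eb-G) is minor, so it is iv.

i in C minor; iv in G minor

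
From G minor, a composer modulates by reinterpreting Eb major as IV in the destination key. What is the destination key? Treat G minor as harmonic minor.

Bb major

The numeral IV denotes a major triad on scale degree 4. With Eb on degree 4, the tonic of the new key is Bb.
Degree 4 carries a major triad in major keys, so the destination is Bb major.
Check: the diatonic triads of Bb major are Bb (I), Cm (ii), Dm (iii), Eb (IV), F (V), Gm (vi), Adim (vii°) — Eb major is indeed IV.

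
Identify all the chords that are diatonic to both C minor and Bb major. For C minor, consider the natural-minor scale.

Cm, Eb, Gm, Bb

Triads in C minor (natural minor): Cm (i), Ddim (ii°), Eb (III), Fm (iv), Gm (v), Ab (VI), Bb (VII).
Triads in Bb major: Bb (I), Cm (ii), Dm (iii), Eb (IV), F (V), Gm (vi), Adim (vii°).
Shared triads with their functions: Cm (i in C minor, ii in Bb major); Eb (III in C minor, IV in Bb major); Gm (v in C minor, vi in Bb major); Bb (VII in C minor, I in Bb major).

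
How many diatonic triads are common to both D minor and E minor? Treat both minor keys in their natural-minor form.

2

Diatonic triads of D minor (natural minor): Dm (i), Edim (ii°), F (III), Gm (iv), Am (v), Bb (VI), C (VII).
Diatonic triads of E minor (natural minor): Em (i), F#dim (ii°), G (III), Am (iv), Bm (v), C (VI), D (VII).
Matching root and quality in both lists: Am, C.
That gives 2 common triads.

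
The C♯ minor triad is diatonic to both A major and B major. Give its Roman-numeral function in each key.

iii in A major; ii in B major

The scale of A major is A B C♯ D E F♯ G♯; C♯ is degree 3, and the triad built there (C♯-E-G♯) is minor, so it is iii.
The scale of B major is B C♯ D♯ E F♯ G♯ A♯; C♯ is degree 2, and the triad built there (C♯-E-G♯) is minor, so it is ii.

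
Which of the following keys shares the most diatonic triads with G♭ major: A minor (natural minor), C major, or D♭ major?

D♭ major

Triads of G♭ major: G♭ (I), A♭m (ii), B♭m (iii), C♭ (IV), D♭ (V), E♭m (vi), Fdim (vii°).
A minor (natural minor) shares 0: none.
C major shares 0: none.
D♭ major shares 4: G♭, B♭m, D♭, E♭m.
The most common triads (4) are shared with D♭ major.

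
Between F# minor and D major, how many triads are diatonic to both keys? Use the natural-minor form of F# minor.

Diatonic triads of F# minor (natural minor): F#m (i), G#dim (ii°), A (III), Bm (iv), C#m (v), D (VI), E (VII).
Diatonic triads of D major: D (I), Em (ii), F#m (iii), G (IV), A (V), Bm (vi), C#dim (vii°).
Matching root and quality in both lists: F#m, A, Bm, D.
That gives 4 common triads.

4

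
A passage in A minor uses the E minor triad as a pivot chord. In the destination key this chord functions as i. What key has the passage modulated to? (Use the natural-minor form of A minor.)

E minor

The numeral i denotes a minor triad on scale degree 1. With E on degree 1, the tonic of the new key is E.
Degree 1 carries a minor triad in minor keys, so the destination is E minor.
Check: the diatonic triads of E minor (natural minor) are Em (i), F♯dim (ii°), G (III), Am (iv), Bm (v), C (VI), D (VII) — E minor is indeed i.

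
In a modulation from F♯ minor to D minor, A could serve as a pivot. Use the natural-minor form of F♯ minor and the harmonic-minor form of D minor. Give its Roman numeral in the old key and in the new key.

III in F♯ minor; V in D minor

The scale of F♯ minor (natural minor) is F♯ G♯ A B C♯ D E; A is degree 3, and the triad built there (A-C♯-E) is major, so it is III.
The scale of D minor (harmonic minor) is D E F G A B♭ C♯; A is degree 5, and the triad built there (A-C♯-E) is major, so it is V.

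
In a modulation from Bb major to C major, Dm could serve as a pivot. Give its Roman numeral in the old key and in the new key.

The scale of Bb major is Bb C D Eb F G A; D is degree 3, and the triad built there (D-F-A) is minor, so it is iii.
The scale of C major is C D E F G A B; D is degree 2, and the triad built there (D-F-A) is minor, so it is ii.

iii in Bb major; ii in C major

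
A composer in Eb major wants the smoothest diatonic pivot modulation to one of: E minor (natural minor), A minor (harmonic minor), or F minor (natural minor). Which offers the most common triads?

F minor

Triads of Eb major: Eb major (I), F minor (ii), G minor (iii), Ab major (IV), Bb major (V), C minor (vi), D diminished (vii°).
E minor (natural minor) shares 0: none.
A minor (harmonic minor) shares 0: none.
F minor (natural minor) shares 4: Eb, Fm, Ab, Cm.
The most common triads (4) are shared with F minor.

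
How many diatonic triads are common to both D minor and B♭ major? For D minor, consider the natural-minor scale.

Diatonic triads of D minor (natural minor): Dm (i), Edim (ii°), F (III), Gm (iv), Am (v), B♭ (VI), C (VII).
Diatonic triads of B♭ major: B♭ (I), Cm (ii), Dm (iii), E♭ (IV), F (V), Gm (vi), Adim (vii°).
Matching root and quality in both lists: Dm, F, Gm, B♭.
That gives 4 common triads.

4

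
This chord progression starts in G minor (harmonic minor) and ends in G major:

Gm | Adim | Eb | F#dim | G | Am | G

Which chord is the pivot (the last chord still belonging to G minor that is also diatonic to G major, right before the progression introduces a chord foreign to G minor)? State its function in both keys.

F#dim — vii° in G minor, vii° in G major

Chords diatonic to G minor: Gm, Adim, Bbaug, Cm, D, Eb, F#dim.
Reading the progression, the first chord not in that set is G, so the modulation leaves G minor there.
The chord immediately before G is F#dim, which is diatonic to both keys: vii° in G minor and vii° in G major.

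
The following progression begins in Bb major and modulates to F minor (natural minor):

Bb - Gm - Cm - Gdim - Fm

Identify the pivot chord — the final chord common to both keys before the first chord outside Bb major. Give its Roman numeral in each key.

Cm — ii in Bb major, v in F minor

Chords diatonic to Bb major: Bb, Cm, Dm, Eb, F, Gm, Adim.
Reading the progression, the first chord not in that set is Gdim, so the modulation leaves Bb major there.
The chord immediately before Gdim is Cm, which is diatonic to both keys: ii in Bb major and v in F minor.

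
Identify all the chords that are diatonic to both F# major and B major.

Triads in F# major: F# (I), G#m (ii), A#m (iii), B (IV), C# (V), D#m (vi), E#dim (vii°).
Triads in B major: B (I), C#m (ii), D#m (iii), E (IV), F# (V), G#m (vi), A#dim (vii°).
Shared triads with their functions: F# (I in F# major, V in B major); G#m (ii in F# major, vi in B major); B (IV in F# major, I in B major); D#m (vi in F# major, iii in B major).

F#, G#m, B, D#m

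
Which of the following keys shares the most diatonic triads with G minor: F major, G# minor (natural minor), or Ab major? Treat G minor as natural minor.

Triads of G minor (natural minor): Gm (i), Adim (ii°), Bb (III), Cm (iv), Dm (v), Eb (VI), F (VII).
F major shares 4: Gm, Bb, Dm, F.
G# minor (natural minor) shares 0: none.
Ab major shares 2: Cm, Eb.
The most common triads (4) are shared with F major.

F major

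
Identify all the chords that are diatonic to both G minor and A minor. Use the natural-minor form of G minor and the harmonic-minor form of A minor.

Dm, F

Triads in G minor (natural minor): G minor (i), A diminished (ii°), Bb major (III), C minor (iv), D minor (v), Eb major (VI), F major (VII).
Triads in A minor (harmonic minor): A minor (i), B diminished (ii°), C augmented (III+), D minor (iv), E major (V), F major (VI), G# diminished (vii°).
Shared triads with their functions: D minor (v in G minor, iv in A minor); F major (VII in G minor, VI in A minor).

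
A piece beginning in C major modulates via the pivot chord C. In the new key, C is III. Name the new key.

A minor

The numeral III denotes a major triad on scale degree 3. With C on degree 3, the tonic of the new key is A.
Degree 3 carries a major triad in natural-minor keys, so the destination is A minor.
Check: the diatonic triads of A minor (natural minor) are Am (i), Bdim (ii°), C (III), Dm (iv), Em (v), F (VI), G (VII) — C is indeed III.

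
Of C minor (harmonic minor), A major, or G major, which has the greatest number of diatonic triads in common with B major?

A major

Triads of B major: B major (I), C# minor (ii), D# minor (iii), E major (IV), F# major (V), G# minor (vi), A# diminished (vii°).
C minor (harmonic minor) shares 0: none.
A major shares 2: C#m, E.
G major shares 0: none.
The most common triads (2) are shared with A major.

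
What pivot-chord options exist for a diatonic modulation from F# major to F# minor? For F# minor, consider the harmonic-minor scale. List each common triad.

Triads in F# major: F# major (I), G# minor (ii), A# minor (iii), B major (IV), C# major (V), D# minor (vi), E# diminished (vii°).
Triads in F# minor (harmonic minor): F# minor (i), G# diminished (ii°), A augmented (III+), B minor (iv), C# major (V), D major (VI), E# diminished (vii°).
Shared triads with their functions: C# major (V in F# major, V in F# minor); E# diminished (vii° in F# major, vii° in F# minor).

C#, E#dim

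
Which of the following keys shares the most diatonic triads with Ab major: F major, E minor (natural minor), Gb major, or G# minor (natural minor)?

Triads of Ab major: Ab major (I), Bb minor (ii), C minor (iii), Db major (IV), Eb major (V), F minor (vi), G diminished (vii°).
F major shares 0: none.
E minor (natural minor) shares 0: none.
Gb major shares 2: Bbm, Db.
G# minor (natural minor) shares 0: none.
The most common triads (2) are shared with Gb major.

Gb major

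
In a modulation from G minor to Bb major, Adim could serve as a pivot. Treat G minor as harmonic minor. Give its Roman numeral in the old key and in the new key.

ii° in G minor; vii° in Bb major

The scale of G minor (harmonic minor) is G A Bb C D Eb F#; A is degree 2, and the triad built there (A-C-Eb) is diminished, so it is ii°.
The scale of Bb major is Bb C D Eb F G A; A is degree 7, and the triad built there (A-C-Eb) is diminished, so it is vii°.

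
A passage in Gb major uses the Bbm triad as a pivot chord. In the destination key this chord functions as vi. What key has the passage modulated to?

Db major

The numeral vi denotes a minor triad on scale degree 6. With Bb on degree 6, the tonic of the new key is Db.
Degree 6 carries a minor triad in major keys, so the destination is Db major.
Check: the diatonic triads of Db major are Db (I), Ebm (ii), Fm (iii), Gb (IV), Ab (V), Bbm (vi), Cdim (vii°) — Bbm is indeed vi.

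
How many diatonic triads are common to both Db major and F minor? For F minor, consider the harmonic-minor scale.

Diatonic triads of Db major: Db (I), Ebm (ii), Fm (iii), Gb (IV), Ab (V), Bbm (vi), Cdim (vii°).
Diatonic triads of F minor (harmonic minor): Fm (i), Gdim (ii°), Abaug (III+), Bbm (iv), C (V), Db (VI), Edim (vii°).
Matching root and quality in both lists: Db, Fm, Bbm.
That gives 3 common triads.

3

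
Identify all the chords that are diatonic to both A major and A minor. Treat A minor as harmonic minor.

Triads in A major: A (I), Bm (ii), C#m (iii), D (IV), E (V), F#m (vi), G#dim (vii°).
Triads in A minor (harmonic minor): Am (i), Bdim (ii°), Caug (III+), Dm (iv), E (V), F (VI), G#dim (vii°).
Shared triads with their functions: E (V in A major, V in A minor); G#dim (vii° in A major, vii° in A minor).

E, G#dim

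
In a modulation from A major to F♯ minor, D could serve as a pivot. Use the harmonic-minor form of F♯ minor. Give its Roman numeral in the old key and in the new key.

IV in A major; VI in F♯ minor

The scale of A major is A B C♯ D E F♯ G♯; D is degree 4, and the triad built there (D-F♯-A) is major, so it is IV.
The scale of F♯ minor (harmonic minor) is F♯ G♯ A B C♯ D E♯; D is degree 6, and the triad built there (D-F♯-A) is major, so it is VI.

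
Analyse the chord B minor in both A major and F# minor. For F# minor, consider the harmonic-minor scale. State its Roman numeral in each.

ii in A major; iv in F# minor

The scale of A major is A B C# D E F# G#; B is degree 2, and the triad built there (B-D-F#) is minor, so it is ii.
The scale of F# minor (harmonic minor) is F# G# A B C# D E#; B is degree 4, and the triad built there (B-D-F#) is minor, so it is iv.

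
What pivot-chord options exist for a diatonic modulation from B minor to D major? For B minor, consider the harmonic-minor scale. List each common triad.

Bm, C#dim, Em, G

Triads in B minor (harmonic minor): Bm (i), C#dim (ii°), Daug (III+), Em (iv), F# (V), G (VI), A#dim (vii°).
Triads in D major: D (I), Em (ii), F#m (iii), G (IV), A (V), Bm (vi), C#dim (vii°).
Shared triads with their functions: Bm (i in B minor, vi in D major); C#dim (ii° in B minor, vii° in D major); Em (iv in B minor, ii in D major); G (VI in B minor, IV in D major).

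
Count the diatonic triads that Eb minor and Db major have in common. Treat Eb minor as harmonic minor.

1

Diatonic triads of Eb minor (harmonic minor): Eb minor (i), F diminished (ii°), Gb augmented (III+), Ab minor (iv), Bb major (V), Cb major (VI), D diminished (vii°).
Diatonic triads of Db major: Db major (I), Eb minor (ii), F minor (iii), Gb major (IV), Ab major (V), Bb minor (vi), C diminished (vii°).
Matching root and quality in both lists: Eb minor.
That gives 1 common triad.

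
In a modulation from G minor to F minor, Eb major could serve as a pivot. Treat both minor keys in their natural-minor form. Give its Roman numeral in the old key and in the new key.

The scale of G minor (natural minor) is G A Bb C D Eb F; Eb is degree 6, and the triad built there (Eb-G-Bb) is major, so it is VI.
The scale of F minor (natural minor) is F G Ab Bb C Db Eb; Eb is degree 7, and the triad built there (Eb-G-Bb) is major, so it is VII.

VI in G minor; VII in F minor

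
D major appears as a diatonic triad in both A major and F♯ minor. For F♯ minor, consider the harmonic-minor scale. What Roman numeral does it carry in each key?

The scale of A major is A B C♯ D E F♯ G♯; D is degree 4, and the triad built there (D-F♯-A) is major, so it is IV.
The scale of F♯ minor (harmonic minor) is F♯ G♯ A B C♯ D E♯; D is degree 6, and the triad built there (D-F♯-A) is major, so it is VI.

IV in A major; VI in F♯ minor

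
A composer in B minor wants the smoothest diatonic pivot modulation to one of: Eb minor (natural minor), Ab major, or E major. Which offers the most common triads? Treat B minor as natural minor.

Triads of B minor (natural minor): Bm (i), C#dim (ii°), D (III), Em (iv), F#m (v), G (VI), A (VII).
Eb minor (natural minor) shares 0: none.
Ab major shares 0: none.
E major shares 2: F#m, A.
The most common triads (2) are shared with E major.

E major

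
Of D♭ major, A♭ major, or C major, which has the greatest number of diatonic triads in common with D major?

C major

Triads of D major: D major (I), E minor (ii), F♯ minor (iii), G major (IV), A major (V), B minor (vi), C♯ diminished (vii°).
D♭ major shares 0: none.
A♭ major shares 0: none.
C major shares 2: Em, G.
The most common triads (2) are shared with C major.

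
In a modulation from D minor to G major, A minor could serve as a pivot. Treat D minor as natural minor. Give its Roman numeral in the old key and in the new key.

The scale of D minor (natural minor) is D E F G A B♭ C; A is degree 5, and the triad built there (A-C-E) is minor, so it is v.
The scale of G major is G A B C D E F♯; A is degree 2, and the triad built there (A-C-E) is minor, so it is ii.

v in D minor; ii in G major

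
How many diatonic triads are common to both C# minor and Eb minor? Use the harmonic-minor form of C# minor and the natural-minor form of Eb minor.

0

Diatonic triads of C# minor (harmonic minor): C# minor (i), D# diminished (ii°), E augmented (III+), F# minor (iv), G# major (V), A major (VI), B# diminished (vii°).
Diatonic triads of Eb minor (natural minor): Eb minor (i), F diminished (ii°), Gb major (III), Ab minor (iv), Bb minor (v), Cb major (VI), Db major (VII).
No triad has the same root and quality in both keys.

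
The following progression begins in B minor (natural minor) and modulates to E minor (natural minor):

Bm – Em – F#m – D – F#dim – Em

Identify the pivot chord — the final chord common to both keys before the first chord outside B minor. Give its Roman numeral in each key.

D — III in B minor, VII in E minor

Chords diatonic to B minor: Bm, C#dim, D, Em, F#m, G, A.
Reading the progression, the first chord not in that set is F#dim, so the modulation leaves B minor there.
The chord immediately before F#dim is D, which is diatonic to both keys: III in B minor and VII in E minor.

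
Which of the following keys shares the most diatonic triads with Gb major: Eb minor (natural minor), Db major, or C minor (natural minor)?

Eb minor

Triads of Gb major: Gb major (I), Ab minor (ii), Bb minor (iii), Cb major (IV), Db major (V), Eb minor (vi), F diminished (vii°).
Eb minor (natural minor) shares 7: Gb, Abm, Bbm, Cb, Db, Ebm, Fdim.
Db major shares 4: Gb, Bbm, Db, Ebm.
C minor (natural minor) shares 0: none.
The most common triads (7) are shared with Eb minor.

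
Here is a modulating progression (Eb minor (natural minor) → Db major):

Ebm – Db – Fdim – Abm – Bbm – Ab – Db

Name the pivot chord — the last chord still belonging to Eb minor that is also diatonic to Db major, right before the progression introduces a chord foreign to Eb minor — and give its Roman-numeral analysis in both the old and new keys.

Bbm — v in Eb minor, vi in Db major

Chords diatonic to Eb minor: Ebm, Fdim, Gb, Abm, Bbm, Cb, Db.
Reading the progression, the first chord not in that set is Ab, so the modulation leaves Eb minor there.
The chord immediately before Ab is Bbm, which is diatonic to both keys: v in Eb minor and vi in Db major.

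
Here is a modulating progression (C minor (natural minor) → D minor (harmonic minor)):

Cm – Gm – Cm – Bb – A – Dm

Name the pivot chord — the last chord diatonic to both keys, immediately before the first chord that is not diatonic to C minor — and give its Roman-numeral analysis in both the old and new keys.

Bb — VII in C minor, VI in D minor

Chords diatonic to C minor: Cm, Ddim, Eb, Fm, Gm, Ab, Bb.
Reading the progression, the first chord not in that set is A, so the modulation leaves C minor there.
The chord immediately before A is Bb, which is diatonic to both keys: VII in C minor and VI in D minor.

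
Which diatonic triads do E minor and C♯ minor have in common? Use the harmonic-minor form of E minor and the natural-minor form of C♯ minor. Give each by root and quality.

B, D♯dim

Triads in E minor (harmonic minor): Em (i), F♯dim (ii°), Gaug (III+), Am (iv), B (V), C (VI), D♯dim (vii°).
Triads in C♯ minor (natural minor): C♯m (i), D♯dim (ii°), E (III), F♯m (iv), G♯m (v), A (VI), B (VII).
Shared triads with their functions: B (V in E minor, VII in C♯ minor); D♯dim (vii° in E minor, ii° in C♯ minor).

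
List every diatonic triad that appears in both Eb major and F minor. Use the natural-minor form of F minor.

Triads in Eb major: Eb (I), Fm (ii), Gm (iii), Ab (IV), Bb (V), Cm (vi), Ddim (vii°).
Triads in F minor (natural minor): Fm (i), Gdim (ii°), Ab (III), Bbm (iv), Cm (v), Db (VI), Eb (VII).
Shared triads with their functions: Eb (I in Eb major, VII in F minor); Fm (ii in Eb major, i in F minor); Ab (IV in Eb major, III in F minor); Cm (vi in Eb major, v in F minor).

Eb, Fm, Ab, Cm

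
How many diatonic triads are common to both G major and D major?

Diatonic triads of G major: G major (I), A minor (ii), B minor (iii), C major (IV), D major (V), E minor (vi), F# diminished (vii°).
Diatonic triads of D major: D major (I), E minor (ii), F# minor (iii), G major (IV), A major (V), B minor (vi), C# diminished (vii°).
Matching root and quality in both lists: G major, B minor, D major, E minor.
That gives 4 common triads.

4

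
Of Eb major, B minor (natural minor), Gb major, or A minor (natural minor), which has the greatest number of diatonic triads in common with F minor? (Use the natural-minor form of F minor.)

Eb major

Triads of F minor (natural minor): Fm (i), Gdim (ii°), Ab (III), Bbm (iv), Cm (v), Db (VI), Eb (VII).
Eb major shares 4: Fm, Ab, Cm, Eb.
B minor (natural minor) shares 0: none.
Gb major shares 2: Bbm, Db.
A minor (natural minor) shares 0: none.
The most common triads (4) are shared with Eb major.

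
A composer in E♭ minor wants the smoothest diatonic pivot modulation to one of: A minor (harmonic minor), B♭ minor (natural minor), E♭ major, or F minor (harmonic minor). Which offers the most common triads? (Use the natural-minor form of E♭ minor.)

B♭ minor

Triads of E♭ minor (natural minor): E♭m (i), Fdim (ii°), G♭ (III), A♭m (iv), B♭m (v), C♭ (VI), D♭ (VII).
A minor (harmonic minor) shares 0: none.
B♭ minor (natural minor) shares 4: E♭m, G♭, B♭m, D♭.
E♭ major shares 0: none.
F minor (harmonic minor) shares 2: B♭m, D♭.
The most common triads (4) are shared with B♭ minor.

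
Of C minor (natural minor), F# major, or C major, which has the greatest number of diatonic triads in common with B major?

F# major

Triads of B major: B major (I), C# minor (ii), D# minor (iii), E major (IV), F# major (V), G# minor (vi), A# diminished (vii°).
C minor (natural minor) shares 0: none.
F# major shares 4: B, D#m, F#, G#m.
C major shares 0: none.
The most common triads (4) are shared with F# major.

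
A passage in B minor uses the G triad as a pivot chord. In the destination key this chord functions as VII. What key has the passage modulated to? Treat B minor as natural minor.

The numeral VII denotes a major triad on scale degree 7. With G on degree 7, the tonic of the new key is A.
Degree 7 carries a major triad in natural-minor keys, so the destination is A minor.
Check: the diatonic triads of A minor (natural minor) are Am (i), Bdim (ii°), C (III), Dm (iv), Em (v), F (VI), G (VII) — G is indeed VII.

A minor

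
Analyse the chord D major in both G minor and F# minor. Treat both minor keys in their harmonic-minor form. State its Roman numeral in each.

V in G minor; VI in F# minor

The scale of G minor (harmonic minor) is G A Bb C D Eb F#; D is degree 5, and the triad built there (D-F#-A) is major, so it is V.
The scale of F# minor (harmonic minor) is F# G# A B C# D E#; D is degree 6, and the triad built there (D-F#-A) is major, so it is VI.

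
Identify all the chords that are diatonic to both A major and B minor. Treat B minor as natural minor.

A, Bm, D, F♯m

Triads in A major: A major (I), B minor (ii), C♯ minor (iii), D major (IV), E major (V), F♯ minor (vi), G♯ diminished (vii°).
Triads in B minor (natural minor): B minor (i), C♯ diminished (ii°), D major (III), E minor (iv), F♯ minor (v), G major (VI), A major (VII).
Shared triads with their functions: A major (I in A major, VII in B minor); B minor (ii in A major, i in B minor); D major (IV in A major, III in B minor); F♯ minor (vi in A major, v in B minor).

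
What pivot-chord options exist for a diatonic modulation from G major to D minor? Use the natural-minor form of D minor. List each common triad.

Triads in G major: G major (I), A minor (ii), B minor (iii), C major (IV), D major (V), E minor (vi), F♯ diminished (vii°).
Triads in D minor (natural minor): D minor (i), E diminished (ii°), F major (III), G minor (iv), A minor (v), B♭ major (VI), C major (VII).
Shared triads with their functions: A minor (ii in G major, v in D minor); C major (IV in G major, VII in D minor).

Am, C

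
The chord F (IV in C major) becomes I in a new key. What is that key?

The numeral I denotes a major triad on scale degree 1. With F on degree 1, the tonic of the new key is F.
Degree 1 carries a major triad in major keys, so the destination is F major.
Check: the diatonic triads of F major are F (I), Gm (ii), Am (iii), Bb (IV), C (V), Dm (vi), Edim (vii°) — F is indeed I.

F major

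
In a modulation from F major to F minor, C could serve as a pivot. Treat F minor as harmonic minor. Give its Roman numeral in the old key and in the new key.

The scale of F major is F G A Bb C D E; C is degree 5, and the triad built there (C-E-G) is major, so it is V.
The scale of F minor (harmonic minor) is F G Ab Bb C Db E; C is degree 5, and the triad built there (C-E-G) is major, so it is V.

V in F major; V in F minor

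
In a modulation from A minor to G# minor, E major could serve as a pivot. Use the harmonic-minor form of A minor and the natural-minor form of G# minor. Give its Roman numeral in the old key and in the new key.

V in A minor; VI in G# minor

The scale of A minor (harmonic minor) is A B C D E F G#; E is degree 5, and the triad built there (E-G#-B) is major, so it is V.
The scale of G# minor (natural minor) is G# A# B C# D# E F#; E is degree 6, and the triad built there (E-G#-B) is major, so it is VI.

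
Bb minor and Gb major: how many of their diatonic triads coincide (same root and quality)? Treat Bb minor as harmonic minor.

3

Diatonic triads of Bb minor (harmonic minor): Bbm (i), Cdim (ii°), Dbaug (III+), Ebm (iv), F (V), Gb (VI), Adim (vii°).
Diatonic triads of Gb major: Gb (I), Abm (ii), Bbm (iii), Cb (IV), Db (V), Ebm (vi), Fdim (vii°).
Matching root and quality in both lists: Bbm, Ebm, Gb.
That gives 3 common triads.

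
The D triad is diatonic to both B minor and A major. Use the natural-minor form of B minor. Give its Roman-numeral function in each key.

III in B minor; IV in A major

The scale of B minor (natural minor) is B C# D E F# G A; D is degree 3, and the triad built there (D-F#-A) is major, so it is III.
The scale of A major is A B C# D E F# G#; D is degree 4, and the triad built there (D-F#-A) is major, so it is IV.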